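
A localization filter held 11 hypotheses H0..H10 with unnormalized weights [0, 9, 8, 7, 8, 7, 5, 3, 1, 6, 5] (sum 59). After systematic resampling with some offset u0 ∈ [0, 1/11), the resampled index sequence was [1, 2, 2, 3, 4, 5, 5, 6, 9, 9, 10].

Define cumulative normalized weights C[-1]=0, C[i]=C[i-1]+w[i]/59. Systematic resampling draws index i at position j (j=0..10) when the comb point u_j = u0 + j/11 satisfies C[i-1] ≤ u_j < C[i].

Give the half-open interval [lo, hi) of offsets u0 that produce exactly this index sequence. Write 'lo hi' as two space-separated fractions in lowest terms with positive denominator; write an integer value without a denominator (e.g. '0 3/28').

C = [0, 9/59, 17/59, 24/59, 32/59, 39/59, 44/59, 47/59, 48/59, 54/59, 1]
j=0 picked index 1: u0 ∈ [0, 9/59)
j=1 picked index 2: u0 ∈ [40/649, 128/649)
j=2 picked index 2: u0 ∈ [-19/649, 69/649)
j=3 picked index 3: u0 ∈ [10/649, 87/649)
j=4 picked index 4: u0 ∈ [28/649, 116/649)
j=5 picked index 5: u0 ∈ [57/649, 134/649)
j=6 picked index 5: u0 ∈ [-2/649, 75/649)
j=7 picked index 6: u0 ∈ [16/649, 71/649)
j=8 picked index 9: u0 ∈ [56/649, 122/649)
j=9 picked index 9: u0 ∈ [-3/649, 63/649)
j=10 picked index 10: u0 ∈ [4/649, 1/11)
intersection: [57/649, 1/11)

57/649 1/11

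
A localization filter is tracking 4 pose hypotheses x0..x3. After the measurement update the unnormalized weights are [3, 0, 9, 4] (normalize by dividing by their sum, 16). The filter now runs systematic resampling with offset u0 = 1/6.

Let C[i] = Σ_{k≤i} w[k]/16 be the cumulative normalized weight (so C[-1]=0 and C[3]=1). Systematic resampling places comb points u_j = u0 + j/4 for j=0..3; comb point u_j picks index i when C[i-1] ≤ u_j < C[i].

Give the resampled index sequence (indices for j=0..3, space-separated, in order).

C = [3/16, 3/16, 3/4, 1]
j=0: u_0=1/6 ∈ [0, 3/16) → index 0
j=1: u_1=5/12 ∈ [3/16, 3/4) → index 2
j=2: u_2=2/3 ∈ [3/16, 3/4) → index 2
j=3: u_3=11/12 ∈ [3/4, 1) → index 3

0 2 2 3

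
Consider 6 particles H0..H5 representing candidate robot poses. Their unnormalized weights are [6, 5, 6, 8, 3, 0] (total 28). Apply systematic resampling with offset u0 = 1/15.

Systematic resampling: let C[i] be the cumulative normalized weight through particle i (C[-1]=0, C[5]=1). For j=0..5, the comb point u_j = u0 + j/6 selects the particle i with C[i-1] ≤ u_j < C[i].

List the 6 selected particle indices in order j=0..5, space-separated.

C = [3/14, 11/28, 17/28, 25/28, 1, 1]
j=0: u_0=1/15 ∈ [0, 3/14) → index 0
j=1: u_1=7/30 ∈ [3/14, 11/28) → index 1
j=2: u_2=2/5 ∈ [11/28, 17/28) → index 2
j=3: u_3=17/30 ∈ [11/28, 17/28) → index 2
j=4: u_4=11/15 ∈ [17/28, 25/28) → index 3
j=5: u_5=9/10 ∈ [25/28, 1) → index 4

0 1 2 2 3 4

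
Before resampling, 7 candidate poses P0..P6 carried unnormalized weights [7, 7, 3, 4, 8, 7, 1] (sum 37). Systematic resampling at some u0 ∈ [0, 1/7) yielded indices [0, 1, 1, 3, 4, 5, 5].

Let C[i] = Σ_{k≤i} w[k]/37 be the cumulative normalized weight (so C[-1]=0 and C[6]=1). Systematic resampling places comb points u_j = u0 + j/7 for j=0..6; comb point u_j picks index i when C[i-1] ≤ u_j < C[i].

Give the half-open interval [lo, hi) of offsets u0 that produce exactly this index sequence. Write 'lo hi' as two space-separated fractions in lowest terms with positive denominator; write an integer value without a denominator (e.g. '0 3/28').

C = [7/37, 14/37, 17/37, 21/37, 29/37, 36/37, 1]
j=0 picked index 0: u0 ∈ [0, 7/37)
j=1 picked index 1: u0 ∈ [12/259, 61/259)
j=2 picked index 1: u0 ∈ [-25/259, 24/259)
j=3 picked index 3: u0 ∈ [8/259, 36/259)
j=4 picked index 4: u0 ∈ [-1/259, 55/259)
j=5 picked index 5: u0 ∈ [18/259, 67/259)
j=6 picked index 5: u0 ∈ [-19/259, 30/259)
intersection: [18/259, 24/259)

18/259 24/259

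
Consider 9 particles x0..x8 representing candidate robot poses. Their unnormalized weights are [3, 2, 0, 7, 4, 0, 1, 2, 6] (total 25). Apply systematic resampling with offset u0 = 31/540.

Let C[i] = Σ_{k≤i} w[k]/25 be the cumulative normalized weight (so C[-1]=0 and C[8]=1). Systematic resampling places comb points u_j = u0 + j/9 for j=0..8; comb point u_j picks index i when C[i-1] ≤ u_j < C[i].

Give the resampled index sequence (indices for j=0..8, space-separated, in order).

0 1 3 3 4 4 7 8 8

C = [3/25, 1/5, 1/5, 12/25, 16/25, 16/25, 17/25, 19/25, 1]
j=0: u_0=31/540 ∈ [0, 3/25) → index 0
j=1: u_1=91/540 ∈ [3/25, 1/5) → index 1
j=2: u_2=151/540 ∈ [1/5, 12/25) → index 3
j=3: u_3=211/540 ∈ [1/5, 12/25) → index 3
j=4: u_4=271/540 ∈ [12/25, 16/25) → index 4
j=5: u_5=331/540 ∈ [12/25, 16/25) → index 4
j=6: u_6=391/540 ∈ [17/25, 19/25) → index 7
j=7: u_7=451/540 ∈ [19/25, 1) → index 8
j=8: u_8=511/540 ∈ [19/25, 1) → index 8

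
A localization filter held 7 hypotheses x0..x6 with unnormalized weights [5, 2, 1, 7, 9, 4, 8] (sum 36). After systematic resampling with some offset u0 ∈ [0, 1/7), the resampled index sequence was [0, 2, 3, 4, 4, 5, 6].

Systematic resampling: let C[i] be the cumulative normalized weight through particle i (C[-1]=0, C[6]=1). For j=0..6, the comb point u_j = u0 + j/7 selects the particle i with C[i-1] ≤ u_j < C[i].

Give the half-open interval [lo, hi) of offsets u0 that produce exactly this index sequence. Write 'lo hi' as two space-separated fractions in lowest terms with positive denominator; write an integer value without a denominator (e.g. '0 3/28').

C = [5/36, 7/36, 2/9, 5/12, 2/3, 7/9, 1]
j=0 picked index 0: u0 ∈ [0, 5/36)
j=1 picked index 2: u0 ∈ [13/252, 5/63)
j=2 picked index 3: u0 ∈ [-4/63, 11/84)
j=3 picked index 4: u0 ∈ [-1/84, 5/21)
j=4 picked index 4: u0 ∈ [-13/84, 2/21)
j=5 picked index 5: u0 ∈ [-1/21, 4/63)
j=6 picked index 6: u0 ∈ [-5/63, 1/7)
intersection: [13/252, 4/63)

13/252 4/63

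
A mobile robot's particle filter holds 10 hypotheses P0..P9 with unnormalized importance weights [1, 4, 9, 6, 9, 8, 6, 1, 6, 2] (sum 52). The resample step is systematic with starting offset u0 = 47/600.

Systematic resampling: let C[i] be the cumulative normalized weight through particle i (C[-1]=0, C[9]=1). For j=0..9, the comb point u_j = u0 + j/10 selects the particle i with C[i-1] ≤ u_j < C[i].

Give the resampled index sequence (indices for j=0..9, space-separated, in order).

1 2 3 3 4 5 5 6 8 9

C = [1/52, 5/52, 7/26, 5/13, 29/52, 37/52, 43/52, 11/13, 25/26, 1]
j=0: u_0=47/600 ∈ [1/52, 5/52) → index 1
j=1: u_1=107/600 ∈ [5/52, 7/26) → index 2
j=2: u_2=167/600 ∈ [7/26, 5/13) → index 3
j=3: u_3=227/600 ∈ [7/26, 5/13) → index 3
j=4: u_4=287/600 ∈ [5/13, 29/52) → index 4
j=5: u_5=347/600 ∈ [29/52, 37/52) → index 5
j=6: u_6=407/600 ∈ [29/52, 37/52) → index 5
j=7: u_7=467/600 ∈ [37/52, 43/52) → index 6
j=8: u_8=527/600 ∈ [11/13, 25/26) → index 8
j=9: u_9=587/600 ∈ [25/26, 1) → index 9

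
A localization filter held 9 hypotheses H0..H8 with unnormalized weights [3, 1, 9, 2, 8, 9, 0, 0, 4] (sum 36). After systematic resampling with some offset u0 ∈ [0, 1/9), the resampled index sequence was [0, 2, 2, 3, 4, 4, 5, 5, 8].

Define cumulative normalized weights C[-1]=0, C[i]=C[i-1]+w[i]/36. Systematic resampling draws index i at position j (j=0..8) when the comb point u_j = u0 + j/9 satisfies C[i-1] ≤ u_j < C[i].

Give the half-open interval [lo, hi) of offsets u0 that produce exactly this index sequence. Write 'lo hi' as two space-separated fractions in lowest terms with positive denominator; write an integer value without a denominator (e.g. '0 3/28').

1/36 1/12

C = [1/12, 1/9, 13/36, 5/12, 23/36, 8/9, 8/9, 8/9, 1]
j=0 picked index 0: u0 ∈ [0, 1/12)
j=1 picked index 2: u0 ∈ [0, 1/4)
j=2 picked index 2: u0 ∈ [-1/9, 5/36)
j=3 picked index 3: u0 ∈ [1/36, 1/12)
j=4 picked index 4: u0 ∈ [-1/36, 7/36)
j=5 picked index 4: u0 ∈ [-5/36, 1/12)
j=6 picked index 5: u0 ∈ [-1/36, 2/9)
j=7 picked index 5: u0 ∈ [-5/36, 1/9)
j=8 picked index 8: u0 ∈ [0, 1/9)
intersection: [1/36, 1/12)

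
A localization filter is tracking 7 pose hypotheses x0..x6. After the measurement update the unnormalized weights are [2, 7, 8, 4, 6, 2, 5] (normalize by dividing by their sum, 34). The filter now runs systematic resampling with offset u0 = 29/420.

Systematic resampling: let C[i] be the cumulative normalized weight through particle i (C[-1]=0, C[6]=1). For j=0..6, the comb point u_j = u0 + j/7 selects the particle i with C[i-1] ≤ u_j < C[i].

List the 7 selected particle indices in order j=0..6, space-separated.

C = [1/17, 9/34, 1/2, 21/34, 27/34, 29/34, 1]
j=0: u_0=29/420 ∈ [1/17, 9/34) → index 1
j=1: u_1=89/420 ∈ [1/17, 9/34) → index 1
j=2: u_2=149/420 ∈ [9/34, 1/2) → index 2
j=3: u_3=209/420 ∈ [9/34, 1/2) → index 2
j=4: u_4=269/420 ∈ [21/34, 27/34) → index 4
j=5: u_5=47/60 ∈ [21/34, 27/34) → index 4
j=6: u_6=389/420 ∈ [29/34, 1) → index 6

1 1 2 2 4 4 6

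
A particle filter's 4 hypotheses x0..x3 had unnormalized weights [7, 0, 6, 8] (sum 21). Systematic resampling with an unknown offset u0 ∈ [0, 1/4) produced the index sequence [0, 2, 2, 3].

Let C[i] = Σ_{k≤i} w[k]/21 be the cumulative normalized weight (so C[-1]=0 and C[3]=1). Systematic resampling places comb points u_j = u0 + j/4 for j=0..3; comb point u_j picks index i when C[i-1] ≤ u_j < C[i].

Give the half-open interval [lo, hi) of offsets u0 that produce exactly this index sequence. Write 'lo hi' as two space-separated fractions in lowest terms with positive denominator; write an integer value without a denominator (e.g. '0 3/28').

1/12 5/42

C = [1/3, 1/3, 13/21, 1]
j=0 picked index 0: u0 ∈ [0, 1/3)
j=1 picked index 2: u0 ∈ [1/12, 31/84)
j=2 picked index 2: u0 ∈ [-1/6, 5/42)
j=3 picked index 3: u0 ∈ [-11/84, 1/4)
intersection: [1/12, 5/42)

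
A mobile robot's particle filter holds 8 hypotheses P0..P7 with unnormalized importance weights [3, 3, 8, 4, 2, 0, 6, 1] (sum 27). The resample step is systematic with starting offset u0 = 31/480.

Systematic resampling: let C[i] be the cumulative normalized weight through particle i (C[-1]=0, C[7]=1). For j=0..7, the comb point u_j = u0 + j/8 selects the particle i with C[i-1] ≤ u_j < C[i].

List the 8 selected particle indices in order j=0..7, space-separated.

0 1 2 2 3 4 6 6

C = [1/9, 2/9, 14/27, 2/3, 20/27, 20/27, 26/27, 1]
j=0: u_0=31/480 ∈ [0, 1/9) → index 0
j=1: u_1=91/480 ∈ [1/9, 2/9) → index 1
j=2: u_2=151/480 ∈ [2/9, 14/27) → index 2
j=3: u_3=211/480 ∈ [2/9, 14/27) → index 2
j=4: u_4=271/480 ∈ [14/27, 2/3) → index 3
j=5: u_5=331/480 ∈ [2/3, 20/27) → index 4
j=6: u_6=391/480 ∈ [20/27, 26/27) → index 6
j=7: u_7=451/480 ∈ [20/27, 26/27) → index 6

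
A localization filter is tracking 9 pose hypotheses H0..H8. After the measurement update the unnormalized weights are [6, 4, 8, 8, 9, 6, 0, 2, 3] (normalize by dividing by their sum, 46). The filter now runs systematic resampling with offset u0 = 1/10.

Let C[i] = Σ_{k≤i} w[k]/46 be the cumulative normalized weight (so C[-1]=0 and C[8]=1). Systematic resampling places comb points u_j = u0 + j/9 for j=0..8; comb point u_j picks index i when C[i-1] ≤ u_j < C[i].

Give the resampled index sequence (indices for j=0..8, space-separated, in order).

0 1 2 3 3 4 5 5 8

C = [3/23, 5/23, 9/23, 13/23, 35/46, 41/46, 41/46, 43/46, 1]
j=0: u_0=1/10 ∈ [0, 3/23) → index 0
j=1: u_1=19/90 ∈ [3/23, 5/23) → index 1
j=2: u_2=29/90 ∈ [5/23, 9/23) → index 2
j=3: u_3=13/30 ∈ [9/23, 13/23) → index 3
j=4: u_4=49/90 ∈ [9/23, 13/23) → index 3
j=5: u_5=59/90 ∈ [13/23, 35/46) → index 4
j=6: u_6=23/30 ∈ [35/46, 41/46) → index 5
j=7: u_7=79/90 ∈ [35/46, 41/46) → index 5
j=8: u_8=89/90 ∈ [43/46, 1) → index 8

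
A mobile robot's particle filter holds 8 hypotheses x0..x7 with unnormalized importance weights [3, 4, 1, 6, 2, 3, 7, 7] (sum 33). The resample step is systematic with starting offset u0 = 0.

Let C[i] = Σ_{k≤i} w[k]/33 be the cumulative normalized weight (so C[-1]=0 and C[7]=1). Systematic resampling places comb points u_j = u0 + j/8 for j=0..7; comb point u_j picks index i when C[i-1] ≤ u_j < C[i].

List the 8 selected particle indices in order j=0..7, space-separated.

0 1 3 3 5 6 6 7

C = [1/11, 7/33, 8/33, 14/33, 16/33, 19/33, 26/33, 1]
j=0: u_0=0 ∈ [0, 1/11) → index 0
j=1: u_1=1/8 ∈ [1/11, 7/33) → index 1
j=2: u_2=1/4 ∈ [8/33, 14/33) → index 3
j=3: u_3=3/8 ∈ [8/33, 14/33) → index 3
j=4: u_4=1/2 ∈ [16/33, 19/33) → index 5
j=5: u_5=5/8 ∈ [19/33, 26/33) → index 6
j=6: u_6=3/4 ∈ [19/33, 26/33) → index 6
j=7: u_7=7/8 ∈ [26/33, 1) → index 7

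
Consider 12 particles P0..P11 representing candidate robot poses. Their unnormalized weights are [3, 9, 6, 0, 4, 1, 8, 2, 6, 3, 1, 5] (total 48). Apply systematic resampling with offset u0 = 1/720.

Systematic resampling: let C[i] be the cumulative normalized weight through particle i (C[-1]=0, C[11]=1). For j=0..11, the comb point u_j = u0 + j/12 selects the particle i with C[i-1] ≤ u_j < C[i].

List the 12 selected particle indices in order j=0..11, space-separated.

0 1 1 2 2 4 6 6 7 8 9 11

C = [1/16, 1/4, 3/8, 3/8, 11/24, 23/48, 31/48, 11/16, 13/16, 7/8, 43/48, 1]
j=0: u_0=1/720 ∈ [0, 1/16) → index 0
j=1: u_1=61/720 ∈ [1/16, 1/4) → index 1
j=2: u_2=121/720 ∈ [1/16, 1/4) → index 1
j=3: u_3=181/720 ∈ [1/4, 3/8) → index 2
j=4: u_4=241/720 ∈ [1/4, 3/8) → index 2
j=5: u_5=301/720 ∈ [3/8, 11/24) → index 4
j=6: u_6=361/720 ∈ [23/48, 31/48) → index 6
j=7: u_7=421/720 ∈ [23/48, 31/48) → index 6
j=8: u_8=481/720 ∈ [31/48, 11/16) → index 7
j=9: u_9=541/720 ∈ [11/16, 13/16) → index 8
j=10: u_10=601/720 ∈ [13/16, 7/8) → index 9
j=11: u_11=661/720 ∈ [43/48, 1) → index 11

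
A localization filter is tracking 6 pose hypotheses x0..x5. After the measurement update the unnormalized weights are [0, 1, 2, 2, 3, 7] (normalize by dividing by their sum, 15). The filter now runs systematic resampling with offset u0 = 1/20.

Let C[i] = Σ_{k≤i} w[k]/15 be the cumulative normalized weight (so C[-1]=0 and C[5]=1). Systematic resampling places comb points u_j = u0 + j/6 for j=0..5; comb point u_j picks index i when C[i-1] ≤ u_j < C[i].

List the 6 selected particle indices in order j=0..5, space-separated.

C = [0, 1/15, 1/5, 1/3, 8/15, 1]
j=0: u_0=1/20 ∈ [0, 1/15) → index 1
j=1: u_1=13/60 ∈ [1/5, 1/3) → index 3
j=2: u_2=23/60 ∈ [1/3, 8/15) → index 4
j=3: u_3=11/20 ∈ [8/15, 1) → index 5
j=4: u_4=43/60 ∈ [8/15, 1) → index 5
j=5: u_5=53/60 ∈ [8/15, 1) → index 5

1 3 4 5 5 5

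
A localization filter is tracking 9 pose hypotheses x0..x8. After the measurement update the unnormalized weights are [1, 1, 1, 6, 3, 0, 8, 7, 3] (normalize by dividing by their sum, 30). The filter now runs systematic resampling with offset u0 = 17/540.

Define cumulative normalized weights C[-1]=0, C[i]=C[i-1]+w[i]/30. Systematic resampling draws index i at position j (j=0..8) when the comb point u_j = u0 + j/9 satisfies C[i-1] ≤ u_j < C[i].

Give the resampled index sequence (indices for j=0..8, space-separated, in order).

C = [1/30, 1/15, 1/10, 3/10, 2/5, 2/5, 2/3, 9/10, 1]
j=0: u_0=17/540 ∈ [0, 1/30) → index 0
j=1: u_1=77/540 ∈ [1/10, 3/10) → index 3
j=2: u_2=137/540 ∈ [1/10, 3/10) → index 3
j=3: u_3=197/540 ∈ [3/10, 2/5) → index 4
j=4: u_4=257/540 ∈ [2/5, 2/3) → index 6
j=5: u_5=317/540 ∈ [2/5, 2/3) → index 6
j=6: u_6=377/540 ∈ [2/3, 9/10) → index 7
j=7: u_7=437/540 ∈ [2/3, 9/10) → index 7
j=8: u_8=497/540 ∈ [9/10, 1) → index 8

0 3 3 4 6 6 7 7 8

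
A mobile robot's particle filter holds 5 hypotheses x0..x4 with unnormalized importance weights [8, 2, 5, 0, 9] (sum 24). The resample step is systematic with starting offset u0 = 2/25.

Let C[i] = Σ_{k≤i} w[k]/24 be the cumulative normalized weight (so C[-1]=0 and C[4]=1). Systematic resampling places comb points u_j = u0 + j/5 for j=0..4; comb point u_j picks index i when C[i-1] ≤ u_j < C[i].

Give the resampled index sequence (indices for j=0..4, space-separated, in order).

C = [1/3, 5/12, 5/8, 5/8, 1]
j=0: u_0=2/25 ∈ [0, 1/3) → index 0
j=1: u_1=7/25 ∈ [0, 1/3) → index 0
j=2: u_2=12/25 ∈ [5/12, 5/8) → index 2
j=3: u_3=17/25 ∈ [5/8, 1) → index 4
j=4: u_4=22/25 ∈ [5/8, 1) → index 4

0 0 2 4 4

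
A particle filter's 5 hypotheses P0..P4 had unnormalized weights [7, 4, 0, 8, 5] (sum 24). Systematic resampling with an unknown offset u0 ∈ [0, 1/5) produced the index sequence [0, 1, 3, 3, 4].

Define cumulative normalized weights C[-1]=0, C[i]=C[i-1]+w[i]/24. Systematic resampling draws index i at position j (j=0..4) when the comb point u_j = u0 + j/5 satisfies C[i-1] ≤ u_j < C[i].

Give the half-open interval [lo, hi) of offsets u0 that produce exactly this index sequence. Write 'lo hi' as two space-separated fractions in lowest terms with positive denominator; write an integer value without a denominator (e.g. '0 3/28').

C = [7/24, 11/24, 11/24, 19/24, 1]
j=0 picked index 0: u0 ∈ [0, 7/24)
j=1 picked index 1: u0 ∈ [11/120, 31/120)
j=2 picked index 3: u0 ∈ [7/120, 47/120)
j=3 picked index 3: u0 ∈ [-17/120, 23/120)
j=4 picked index 4: u0 ∈ [-1/120, 1/5)
intersection: [11/120, 23/120)

11/120 23/120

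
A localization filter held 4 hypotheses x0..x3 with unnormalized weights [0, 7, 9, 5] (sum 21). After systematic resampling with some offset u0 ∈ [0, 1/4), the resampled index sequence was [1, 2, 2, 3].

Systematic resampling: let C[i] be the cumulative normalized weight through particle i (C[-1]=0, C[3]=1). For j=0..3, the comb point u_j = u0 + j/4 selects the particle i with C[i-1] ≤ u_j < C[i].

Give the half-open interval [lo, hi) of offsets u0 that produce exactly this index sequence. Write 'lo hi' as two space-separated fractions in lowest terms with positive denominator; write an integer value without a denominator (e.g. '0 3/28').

C = [0, 1/3, 16/21, 1]
j=0 picked index 1: u0 ∈ [0, 1/3)
j=1 picked index 2: u0 ∈ [1/12, 43/84)
j=2 picked index 2: u0 ∈ [-1/6, 11/42)
j=3 picked index 3: u0 ∈ [1/84, 1/4)
intersection: [1/12, 1/4)

1/12 1/4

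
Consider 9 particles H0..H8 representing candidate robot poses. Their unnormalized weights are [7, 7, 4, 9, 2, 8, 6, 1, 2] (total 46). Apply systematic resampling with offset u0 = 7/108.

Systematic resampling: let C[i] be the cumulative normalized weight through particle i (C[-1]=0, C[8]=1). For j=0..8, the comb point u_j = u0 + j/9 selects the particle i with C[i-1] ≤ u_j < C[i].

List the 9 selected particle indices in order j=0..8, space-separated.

C = [7/46, 7/23, 9/23, 27/46, 29/46, 37/46, 43/46, 22/23, 1]
j=0: u_0=7/108 ∈ [0, 7/46) → index 0
j=1: u_1=19/108 ∈ [7/46, 7/23) → index 1
j=2: u_2=31/108 ∈ [7/46, 7/23) → index 1
j=3: u_3=43/108 ∈ [9/23, 27/46) → index 3
j=4: u_4=55/108 ∈ [9/23, 27/46) → index 3
j=5: u_5=67/108 ∈ [27/46, 29/46) → index 4
j=6: u_6=79/108 ∈ [29/46, 37/46) → index 5
j=7: u_7=91/108 ∈ [37/46, 43/46) → index 6
j=8: u_8=103/108 ∈ [43/46, 22/23) → index 7

0 1 1 3 3 4 5 6 7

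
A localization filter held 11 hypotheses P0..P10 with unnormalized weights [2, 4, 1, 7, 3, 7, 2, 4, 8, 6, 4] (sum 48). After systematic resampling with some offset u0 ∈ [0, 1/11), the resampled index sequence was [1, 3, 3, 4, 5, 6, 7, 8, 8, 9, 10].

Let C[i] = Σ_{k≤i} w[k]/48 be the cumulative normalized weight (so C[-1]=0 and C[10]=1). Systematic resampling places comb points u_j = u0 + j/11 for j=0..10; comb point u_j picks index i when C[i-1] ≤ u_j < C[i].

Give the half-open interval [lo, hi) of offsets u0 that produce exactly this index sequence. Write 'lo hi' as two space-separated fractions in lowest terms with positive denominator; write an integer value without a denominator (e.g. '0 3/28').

C = [1/24, 1/8, 7/48, 7/24, 17/48, 1/2, 13/24, 5/8, 19/24, 11/12, 1]
j=0 picked index 1: u0 ∈ [1/24, 1/8)
j=1 picked index 3: u0 ∈ [29/528, 53/264)
j=2 picked index 3: u0 ∈ [-19/528, 29/264)
j=3 picked index 4: u0 ∈ [5/264, 43/528)
j=4 picked index 5: u0 ∈ [-5/528, 3/22)
j=5 picked index 6: u0 ∈ [1/22, 23/264)
j=6 picked index 7: u0 ∈ [-1/264, 7/88)
j=7 picked index 8: u0 ∈ [-1/88, 41/264)
j=8 picked index 8: u0 ∈ [-9/88, 17/264)
j=9 picked index 9: u0 ∈ [-7/264, 13/132)
j=10 picked index 10: u0 ∈ [1/132, 1/11)
intersection: [29/528, 17/264)

29/528 17/264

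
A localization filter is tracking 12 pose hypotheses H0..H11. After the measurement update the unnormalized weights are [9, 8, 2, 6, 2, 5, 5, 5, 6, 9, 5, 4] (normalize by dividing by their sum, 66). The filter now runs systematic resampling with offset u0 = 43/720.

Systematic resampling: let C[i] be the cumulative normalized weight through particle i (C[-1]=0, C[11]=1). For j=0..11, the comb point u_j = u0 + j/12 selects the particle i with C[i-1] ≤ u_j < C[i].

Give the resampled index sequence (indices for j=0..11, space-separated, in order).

C = [3/22, 17/66, 19/66, 25/66, 9/22, 16/33, 37/66, 7/11, 8/11, 19/22, 31/33, 1]
j=0: u_0=43/720 ∈ [0, 3/22) → index 0
j=1: u_1=103/720 ∈ [3/22, 17/66) → index 1
j=2: u_2=163/720 ∈ [3/22, 17/66) → index 1
j=3: u_3=223/720 ∈ [19/66, 25/66) → index 3
j=4: u_4=283/720 ∈ [25/66, 9/22) → index 4
j=5: u_5=343/720 ∈ [9/22, 16/33) → index 5
j=6: u_6=403/720 ∈ [16/33, 37/66) → index 6
j=7: u_7=463/720 ∈ [7/11, 8/11) → index 8
j=8: u_8=523/720 ∈ [7/11, 8/11) → index 8
j=9: u_9=583/720 ∈ [8/11, 19/22) → index 9
j=10: u_10=643/720 ∈ [19/22, 31/33) → index 10
j=11: u_11=703/720 ∈ [31/33, 1) → index 11

0 1 1 3 4 5 6 8 8 9 10 11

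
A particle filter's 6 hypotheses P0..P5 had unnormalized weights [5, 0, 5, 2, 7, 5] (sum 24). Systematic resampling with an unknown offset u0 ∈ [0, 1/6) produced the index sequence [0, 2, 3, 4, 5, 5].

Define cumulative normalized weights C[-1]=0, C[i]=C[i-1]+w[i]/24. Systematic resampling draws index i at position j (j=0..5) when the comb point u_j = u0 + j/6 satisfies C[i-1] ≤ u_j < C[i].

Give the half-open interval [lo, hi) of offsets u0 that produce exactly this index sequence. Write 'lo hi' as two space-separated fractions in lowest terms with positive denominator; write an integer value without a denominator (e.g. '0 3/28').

1/8 1/6

C = [5/24, 5/24, 5/12, 1/2, 19/24, 1]
j=0 picked index 0: u0 ∈ [0, 5/24)
j=1 picked index 2: u0 ∈ [1/24, 1/4)
j=2 picked index 3: u0 ∈ [1/12, 1/6)
j=3 picked index 4: u0 ∈ [0, 7/24)
j=4 picked index 5: u0 ∈ [1/8, 1/3)
j=5 picked index 5: u0 ∈ [-1/24, 1/6)
intersection: [1/8, 1/6)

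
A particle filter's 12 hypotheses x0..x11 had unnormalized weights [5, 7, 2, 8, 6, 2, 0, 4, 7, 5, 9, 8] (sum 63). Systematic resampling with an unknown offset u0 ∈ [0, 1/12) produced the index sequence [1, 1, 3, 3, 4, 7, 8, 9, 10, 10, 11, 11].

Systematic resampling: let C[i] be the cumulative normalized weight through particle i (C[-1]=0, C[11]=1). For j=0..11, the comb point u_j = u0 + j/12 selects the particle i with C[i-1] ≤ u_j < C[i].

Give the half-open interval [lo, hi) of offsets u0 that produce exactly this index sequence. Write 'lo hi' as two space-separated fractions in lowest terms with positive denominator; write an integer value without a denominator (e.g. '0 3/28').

C = [5/63, 4/21, 2/9, 22/63, 4/9, 10/21, 10/21, 34/63, 41/63, 46/63, 55/63, 1]
j=0 picked index 1: u0 ∈ [5/63, 4/21)
j=1 picked index 1: u0 ∈ [-1/252, 3/28)
j=2 picked index 3: u0 ∈ [1/18, 23/126)
j=3 picked index 3: u0 ∈ [-1/36, 25/252)
j=4 picked index 4: u0 ∈ [1/63, 1/9)
j=5 picked index 7: u0 ∈ [5/84, 31/252)
j=6 picked index 8: u0 ∈ [5/126, 19/126)
j=7 picked index 9: u0 ∈ [17/252, 37/252)
j=8 picked index 10: u0 ∈ [4/63, 13/63)
j=9 picked index 10: u0 ∈ [-5/252, 31/252)
j=10 picked index 11: u0 ∈ [5/126, 1/6)
j=11 picked index 11: u0 ∈ [-11/252, 1/12)
intersection: [5/63, 1/12)

5/63 1/12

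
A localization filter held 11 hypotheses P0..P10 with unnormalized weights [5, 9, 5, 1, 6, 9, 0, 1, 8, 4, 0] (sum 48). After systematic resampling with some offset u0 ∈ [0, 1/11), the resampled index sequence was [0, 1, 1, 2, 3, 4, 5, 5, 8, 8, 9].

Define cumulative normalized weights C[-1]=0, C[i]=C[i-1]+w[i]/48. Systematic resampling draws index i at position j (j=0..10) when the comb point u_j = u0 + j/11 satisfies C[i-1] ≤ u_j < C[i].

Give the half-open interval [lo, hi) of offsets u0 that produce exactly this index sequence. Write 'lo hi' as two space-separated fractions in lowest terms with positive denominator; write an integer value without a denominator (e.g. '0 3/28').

17/528 7/132

C = [5/48, 7/24, 19/48, 5/12, 13/24, 35/48, 35/48, 3/4, 11/12, 1, 1]
j=0 picked index 0: u0 ∈ [0, 5/48)
j=1 picked index 1: u0 ∈ [7/528, 53/264)
j=2 picked index 1: u0 ∈ [-41/528, 29/264)
j=3 picked index 2: u0 ∈ [5/264, 65/528)
j=4 picked index 3: u0 ∈ [17/528, 7/132)
j=5 picked index 4: u0 ∈ [-5/132, 23/264)
j=6 picked index 5: u0 ∈ [-1/264, 97/528)
j=7 picked index 5: u0 ∈ [-25/264, 49/528)
j=8 picked index 8: u0 ∈ [1/44, 25/132)
j=9 picked index 8: u0 ∈ [-3/44, 13/132)
j=10 picked index 9: u0 ∈ [1/132, 1/11)
intersection: [17/528, 7/132)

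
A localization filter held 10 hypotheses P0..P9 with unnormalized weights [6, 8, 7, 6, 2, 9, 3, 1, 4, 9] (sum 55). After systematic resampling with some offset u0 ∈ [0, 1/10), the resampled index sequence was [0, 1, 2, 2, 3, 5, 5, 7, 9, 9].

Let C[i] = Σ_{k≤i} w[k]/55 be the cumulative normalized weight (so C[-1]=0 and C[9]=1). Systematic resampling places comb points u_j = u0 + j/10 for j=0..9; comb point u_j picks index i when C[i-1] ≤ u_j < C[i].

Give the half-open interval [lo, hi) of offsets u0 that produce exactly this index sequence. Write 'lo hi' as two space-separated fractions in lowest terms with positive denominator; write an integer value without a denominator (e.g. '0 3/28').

C = [6/55, 14/55, 21/55, 27/55, 29/55, 38/55, 41/55, 42/55, 46/55, 1]
j=0 picked index 0: u0 ∈ [0, 6/55)
j=1 picked index 1: u0 ∈ [1/110, 17/110)
j=2 picked index 2: u0 ∈ [3/55, 2/11)
j=3 picked index 2: u0 ∈ [-1/22, 9/110)
j=4 picked index 3: u0 ∈ [-1/55, 1/11)
j=5 picked index 5: u0 ∈ [3/110, 21/110)
j=6 picked index 5: u0 ∈ [-4/55, 1/11)
j=7 picked index 7: u0 ∈ [1/22, 7/110)
j=8 picked index 9: u0 ∈ [2/55, 1/5)
j=9 picked index 9: u0 ∈ [-7/110, 1/10)
intersection: [3/55, 7/110)

3/55 7/110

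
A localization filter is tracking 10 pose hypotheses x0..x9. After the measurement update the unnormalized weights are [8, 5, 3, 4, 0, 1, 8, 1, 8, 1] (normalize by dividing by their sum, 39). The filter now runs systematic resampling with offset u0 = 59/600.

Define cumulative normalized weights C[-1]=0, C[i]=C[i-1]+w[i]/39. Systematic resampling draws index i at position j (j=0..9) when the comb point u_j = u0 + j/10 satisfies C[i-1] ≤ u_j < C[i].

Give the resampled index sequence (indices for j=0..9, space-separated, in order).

0 0 1 2 3 6 6 8 8 9

C = [8/39, 1/3, 16/39, 20/39, 20/39, 7/13, 29/39, 10/13, 38/39, 1]
j=0: u_0=59/600 ∈ [0, 8/39) → index 0
j=1: u_1=119/600 ∈ [0, 8/39) → index 0
j=2: u_2=179/600 ∈ [8/39, 1/3) → index 1
j=3: u_3=239/600 ∈ [1/3, 16/39) → index 2
j=4: u_4=299/600 ∈ [16/39, 20/39) → index 3
j=5: u_5=359/600 ∈ [7/13, 29/39) → index 6
j=6: u_6=419/600 ∈ [7/13, 29/39) → index 6
j=7: u_7=479/600 ∈ [10/13, 38/39) → index 8
j=8: u_8=539/600 ∈ [10/13, 38/39) → index 8
j=9: u_9=599/600 ∈ [38/39, 1) → index 9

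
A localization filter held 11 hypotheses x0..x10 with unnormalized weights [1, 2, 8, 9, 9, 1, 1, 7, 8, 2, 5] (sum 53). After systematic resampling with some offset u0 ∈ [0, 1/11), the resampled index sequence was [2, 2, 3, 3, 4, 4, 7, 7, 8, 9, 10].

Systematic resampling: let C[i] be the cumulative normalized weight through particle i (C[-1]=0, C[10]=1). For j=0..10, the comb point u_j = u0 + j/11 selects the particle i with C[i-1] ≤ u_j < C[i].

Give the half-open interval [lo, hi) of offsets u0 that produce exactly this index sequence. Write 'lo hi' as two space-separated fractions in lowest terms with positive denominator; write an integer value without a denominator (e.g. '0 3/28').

C = [1/53, 3/53, 11/53, 20/53, 29/53, 30/53, 31/53, 38/53, 46/53, 48/53, 1]
j=0 picked index 2: u0 ∈ [3/53, 11/53)
j=1 picked index 2: u0 ∈ [-20/583, 68/583)
j=2 picked index 3: u0 ∈ [15/583, 114/583)
j=3 picked index 3: u0 ∈ [-38/583, 61/583)
j=4 picked index 4: u0 ∈ [8/583, 107/583)
j=5 picked index 4: u0 ∈ [-45/583, 54/583)
j=6 picked index 7: u0 ∈ [23/583, 100/583)
j=7 picked index 7: u0 ∈ [-30/583, 47/583)
j=8 picked index 8: u0 ∈ [-6/583, 82/583)
j=9 picked index 9: u0 ∈ [29/583, 51/583)
j=10 picked index 10: u0 ∈ [-2/583, 1/11)
intersection: [3/53, 47/583)

3/53 47/583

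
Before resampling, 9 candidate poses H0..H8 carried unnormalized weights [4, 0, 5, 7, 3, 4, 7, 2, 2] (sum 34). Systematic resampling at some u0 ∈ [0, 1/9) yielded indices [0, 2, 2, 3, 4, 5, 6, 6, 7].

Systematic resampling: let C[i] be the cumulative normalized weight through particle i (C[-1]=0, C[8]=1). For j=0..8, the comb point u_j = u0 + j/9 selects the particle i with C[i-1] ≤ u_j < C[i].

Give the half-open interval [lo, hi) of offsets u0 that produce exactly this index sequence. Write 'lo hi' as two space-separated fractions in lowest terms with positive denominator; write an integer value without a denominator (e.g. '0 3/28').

4/153 13/306

C = [2/17, 2/17, 9/34, 8/17, 19/34, 23/34, 15/17, 16/17, 1]
j=0 picked index 0: u0 ∈ [0, 2/17)
j=1 picked index 2: u0 ∈ [1/153, 47/306)
j=2 picked index 2: u0 ∈ [-16/153, 13/306)
j=3 picked index 3: u0 ∈ [-7/102, 7/51)
j=4 picked index 4: u0 ∈ [4/153, 35/306)
j=5 picked index 5: u0 ∈ [1/306, 37/306)
j=6 picked index 6: u0 ∈ [1/102, 11/51)
j=7 picked index 6: u0 ∈ [-31/306, 16/153)
j=8 picked index 7: u0 ∈ [-1/153, 8/153)
intersection: [4/153, 13/306)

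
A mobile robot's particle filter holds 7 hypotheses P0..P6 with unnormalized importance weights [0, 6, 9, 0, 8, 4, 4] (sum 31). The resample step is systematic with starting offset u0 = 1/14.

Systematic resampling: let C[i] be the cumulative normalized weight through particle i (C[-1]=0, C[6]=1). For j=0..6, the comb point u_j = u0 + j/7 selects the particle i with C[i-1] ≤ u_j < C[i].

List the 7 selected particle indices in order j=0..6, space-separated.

C = [0, 6/31, 15/31, 15/31, 23/31, 27/31, 1]
j=0: u_0=1/14 ∈ [0, 6/31) → index 1
j=1: u_1=3/14 ∈ [6/31, 15/31) → index 2
j=2: u_2=5/14 ∈ [6/31, 15/31) → index 2
j=3: u_3=1/2 ∈ [15/31, 23/31) → index 4
j=4: u_4=9/14 ∈ [15/31, 23/31) → index 4
j=5: u_5=11/14 ∈ [23/31, 27/31) → index 5
j=6: u_6=13/14 ∈ [27/31, 1) → index 6

1 2 2 4 4 5 6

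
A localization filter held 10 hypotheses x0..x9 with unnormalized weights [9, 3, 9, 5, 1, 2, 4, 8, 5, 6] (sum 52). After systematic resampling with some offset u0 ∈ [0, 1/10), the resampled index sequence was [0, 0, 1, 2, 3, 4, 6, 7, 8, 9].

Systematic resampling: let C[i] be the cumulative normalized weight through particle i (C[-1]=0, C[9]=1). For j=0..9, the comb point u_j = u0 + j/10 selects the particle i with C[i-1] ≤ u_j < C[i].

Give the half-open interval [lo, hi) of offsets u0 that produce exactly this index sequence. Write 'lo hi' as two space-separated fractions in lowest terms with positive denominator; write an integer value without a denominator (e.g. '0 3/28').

1/260 1/52

C = [9/52, 3/13, 21/52, 1/2, 27/52, 29/52, 33/52, 41/52, 23/26, 1]
j=0 picked index 0: u0 ∈ [0, 9/52)
j=1 picked index 0: u0 ∈ [-1/10, 19/260)
j=2 picked index 1: u0 ∈ [-7/260, 2/65)
j=3 picked index 2: u0 ∈ [-9/130, 27/260)
j=4 picked index 3: u0 ∈ [1/260, 1/10)
j=5 picked index 4: u0 ∈ [0, 1/52)
j=6 picked index 6: u0 ∈ [-11/260, 9/260)
j=7 picked index 7: u0 ∈ [-17/260, 23/260)
j=8 picked index 8: u0 ∈ [-3/260, 11/130)
j=9 picked index 9: u0 ∈ [-1/65, 1/10)
intersection: [1/260, 1/52)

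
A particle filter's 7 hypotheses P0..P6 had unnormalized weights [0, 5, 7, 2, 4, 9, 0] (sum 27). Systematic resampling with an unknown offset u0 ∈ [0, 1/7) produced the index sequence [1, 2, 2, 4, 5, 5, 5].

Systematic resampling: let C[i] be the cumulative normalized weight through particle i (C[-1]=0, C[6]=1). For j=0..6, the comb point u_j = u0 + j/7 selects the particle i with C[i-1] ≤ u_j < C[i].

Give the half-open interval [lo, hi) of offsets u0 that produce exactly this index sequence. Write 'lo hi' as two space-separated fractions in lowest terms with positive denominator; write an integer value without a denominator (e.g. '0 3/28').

C = [0, 5/27, 4/9, 14/27, 2/3, 1, 1]
j=0 picked index 1: u0 ∈ [0, 5/27)
j=1 picked index 2: u0 ∈ [8/189, 19/63)
j=2 picked index 2: u0 ∈ [-19/189, 10/63)
j=3 picked index 4: u0 ∈ [17/189, 5/21)
j=4 picked index 5: u0 ∈ [2/21, 3/7)
j=5 picked index 5: u0 ∈ [-1/21, 2/7)
j=6 picked index 5: u0 ∈ [-4/21, 1/7)
intersection: [2/21, 1/7)

2/21 1/7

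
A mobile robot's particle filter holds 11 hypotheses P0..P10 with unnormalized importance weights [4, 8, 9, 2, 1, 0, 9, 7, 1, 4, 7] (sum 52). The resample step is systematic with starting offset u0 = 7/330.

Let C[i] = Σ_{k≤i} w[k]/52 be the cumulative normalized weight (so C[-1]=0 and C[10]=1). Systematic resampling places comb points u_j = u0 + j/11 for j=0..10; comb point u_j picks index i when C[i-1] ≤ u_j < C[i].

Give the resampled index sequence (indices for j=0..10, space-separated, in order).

C = [1/13, 3/13, 21/52, 23/52, 6/13, 6/13, 33/52, 10/13, 41/52, 45/52, 1]
j=0: u_0=7/330 ∈ [0, 1/13) → index 0
j=1: u_1=37/330 ∈ [1/13, 3/13) → index 1
j=2: u_2=67/330 ∈ [1/13, 3/13) → index 1
j=3: u_3=97/330 ∈ [3/13, 21/52) → index 2
j=4: u_4=127/330 ∈ [3/13, 21/52) → index 2
j=5: u_5=157/330 ∈ [6/13, 33/52) → index 6
j=6: u_6=17/30 ∈ [6/13, 33/52) → index 6
j=7: u_7=217/330 ∈ [33/52, 10/13) → index 7
j=8: u_8=247/330 ∈ [33/52, 10/13) → index 7
j=9: u_9=277/330 ∈ [41/52, 45/52) → index 9
j=10: u_10=307/330 ∈ [45/52, 1) → index 10

0 1 1 2 2 6 6 7 7 9 10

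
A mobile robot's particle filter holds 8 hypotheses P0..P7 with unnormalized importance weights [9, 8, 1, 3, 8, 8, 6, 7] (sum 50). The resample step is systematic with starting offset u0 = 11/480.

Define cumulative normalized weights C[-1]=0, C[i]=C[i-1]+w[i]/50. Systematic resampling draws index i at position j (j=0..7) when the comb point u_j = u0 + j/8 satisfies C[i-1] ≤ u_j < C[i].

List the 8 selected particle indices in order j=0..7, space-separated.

0 0 1 3 4 5 6 7

C = [9/50, 17/50, 9/25, 21/50, 29/50, 37/50, 43/50, 1]
j=0: u_0=11/480 ∈ [0, 9/50) → index 0
j=1: u_1=71/480 ∈ [0, 9/50) → index 0
j=2: u_2=131/480 ∈ [9/50, 17/50) → index 1
j=3: u_3=191/480 ∈ [9/25, 21/50) → index 3
j=4: u_4=251/480 ∈ [21/50, 29/50) → index 4
j=5: u_5=311/480 ∈ [29/50, 37/50) → index 5
j=6: u_6=371/480 ∈ [37/50, 43/50) → index 6
j=7: u_7=431/480 ∈ [43/50, 1) → index 7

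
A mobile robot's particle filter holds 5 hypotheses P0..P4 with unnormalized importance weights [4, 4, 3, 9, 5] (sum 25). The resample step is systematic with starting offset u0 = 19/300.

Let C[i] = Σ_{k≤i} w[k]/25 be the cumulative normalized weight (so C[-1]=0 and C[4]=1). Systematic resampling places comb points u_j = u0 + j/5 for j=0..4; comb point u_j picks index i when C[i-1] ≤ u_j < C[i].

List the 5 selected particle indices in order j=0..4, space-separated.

C = [4/25, 8/25, 11/25, 4/5, 1]
j=0: u_0=19/300 ∈ [0, 4/25) → index 0
j=1: u_1=79/300 ∈ [4/25, 8/25) → index 1
j=2: u_2=139/300 ∈ [11/25, 4/5) → index 3
j=3: u_3=199/300 ∈ [11/25, 4/5) → index 3
j=4: u_4=259/300 ∈ [4/5, 1) → index 4

0 1 3 3 4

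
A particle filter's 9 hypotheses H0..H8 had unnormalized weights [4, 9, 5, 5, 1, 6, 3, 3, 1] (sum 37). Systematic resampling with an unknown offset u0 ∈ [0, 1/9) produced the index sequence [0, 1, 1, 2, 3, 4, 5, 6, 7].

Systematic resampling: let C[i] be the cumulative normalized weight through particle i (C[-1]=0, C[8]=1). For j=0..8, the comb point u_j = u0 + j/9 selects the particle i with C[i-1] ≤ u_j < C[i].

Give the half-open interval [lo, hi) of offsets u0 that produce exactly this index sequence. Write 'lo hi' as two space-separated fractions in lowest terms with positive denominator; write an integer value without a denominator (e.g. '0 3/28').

22/333 28/333

C = [4/37, 13/37, 18/37, 23/37, 24/37, 30/37, 33/37, 36/37, 1]
j=0 picked index 0: u0 ∈ [0, 4/37)
j=1 picked index 1: u0 ∈ [-1/333, 80/333)
j=2 picked index 1: u0 ∈ [-38/333, 43/333)
j=3 picked index 2: u0 ∈ [2/111, 17/111)
j=4 picked index 3: u0 ∈ [14/333, 59/333)
j=5 picked index 4: u0 ∈ [22/333, 31/333)
j=6 picked index 5: u0 ∈ [-2/111, 16/111)
j=7 picked index 6: u0 ∈ [11/333, 38/333)
j=8 picked index 7: u0 ∈ [1/333, 28/333)
intersection: [22/333, 28/333)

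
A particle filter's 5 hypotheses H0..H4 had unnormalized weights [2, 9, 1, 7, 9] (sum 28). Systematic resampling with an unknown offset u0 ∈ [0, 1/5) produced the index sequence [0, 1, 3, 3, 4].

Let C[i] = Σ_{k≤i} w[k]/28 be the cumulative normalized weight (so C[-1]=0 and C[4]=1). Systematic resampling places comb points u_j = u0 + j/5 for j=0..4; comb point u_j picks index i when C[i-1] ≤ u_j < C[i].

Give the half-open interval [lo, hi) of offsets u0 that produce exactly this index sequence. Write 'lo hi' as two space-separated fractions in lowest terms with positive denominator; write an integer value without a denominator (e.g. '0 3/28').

1/35 1/14

C = [1/14, 11/28, 3/7, 19/28, 1]
j=0 picked index 0: u0 ∈ [0, 1/14)
j=1 picked index 1: u0 ∈ [-9/70, 27/140)
j=2 picked index 3: u0 ∈ [1/35, 39/140)
j=3 picked index 3: u0 ∈ [-6/35, 11/140)
j=4 picked index 4: u0 ∈ [-17/140, 1/5)
intersection: [1/35, 1/14)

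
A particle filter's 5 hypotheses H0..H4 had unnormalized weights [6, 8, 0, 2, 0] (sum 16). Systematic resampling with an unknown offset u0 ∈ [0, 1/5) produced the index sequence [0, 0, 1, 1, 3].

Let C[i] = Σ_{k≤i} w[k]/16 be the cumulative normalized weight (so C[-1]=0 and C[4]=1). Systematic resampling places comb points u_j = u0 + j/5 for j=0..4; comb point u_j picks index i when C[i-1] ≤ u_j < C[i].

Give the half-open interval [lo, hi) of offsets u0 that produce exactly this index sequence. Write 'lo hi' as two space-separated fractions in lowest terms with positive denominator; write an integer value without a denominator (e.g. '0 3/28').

C = [3/8, 7/8, 7/8, 1, 1]
j=0 picked index 0: u0 ∈ [0, 3/8)
j=1 picked index 0: u0 ∈ [-1/5, 7/40)
j=2 picked index 1: u0 ∈ [-1/40, 19/40)
j=3 picked index 1: u0 ∈ [-9/40, 11/40)
j=4 picked index 3: u0 ∈ [3/40, 1/5)
intersection: [3/40, 7/40)

3/40 7/40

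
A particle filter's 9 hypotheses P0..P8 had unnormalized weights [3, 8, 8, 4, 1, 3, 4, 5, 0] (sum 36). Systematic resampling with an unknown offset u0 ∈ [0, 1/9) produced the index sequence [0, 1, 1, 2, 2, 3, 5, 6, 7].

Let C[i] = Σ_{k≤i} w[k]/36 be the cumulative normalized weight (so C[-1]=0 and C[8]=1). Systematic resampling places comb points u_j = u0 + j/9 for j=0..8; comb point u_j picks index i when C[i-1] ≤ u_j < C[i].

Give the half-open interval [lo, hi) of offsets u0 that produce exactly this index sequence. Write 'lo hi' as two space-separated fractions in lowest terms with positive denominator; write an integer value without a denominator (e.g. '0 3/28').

0 1/12

C = [1/12, 11/36, 19/36, 23/36, 2/3, 3/4, 31/36, 1, 1]
j=0 picked index 0: u0 ∈ [0, 1/12)
j=1 picked index 1: u0 ∈ [-1/36, 7/36)
j=2 picked index 1: u0 ∈ [-5/36, 1/12)
j=3 picked index 2: u0 ∈ [-1/36, 7/36)
j=4 picked index 2: u0 ∈ [-5/36, 1/12)
j=5 picked index 3: u0 ∈ [-1/36, 1/12)
j=6 picked index 5: u0 ∈ [0, 1/12)
j=7 picked index 6: u0 ∈ [-1/36, 1/12)
j=8 picked index 7: u0 ∈ [-1/36, 1/9)
intersection: [0, 1/12)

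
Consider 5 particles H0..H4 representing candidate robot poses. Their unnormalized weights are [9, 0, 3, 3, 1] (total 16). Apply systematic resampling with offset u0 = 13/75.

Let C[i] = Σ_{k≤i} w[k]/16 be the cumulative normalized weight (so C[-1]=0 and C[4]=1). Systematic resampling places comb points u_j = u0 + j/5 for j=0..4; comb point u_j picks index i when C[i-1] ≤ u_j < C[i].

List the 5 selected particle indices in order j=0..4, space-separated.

0 0 2 3 4

C = [9/16, 9/16, 3/4, 15/16, 1]
j=0: u_0=13/75 ∈ [0, 9/16) → index 0
j=1: u_1=28/75 ∈ [0, 9/16) → index 0
j=2: u_2=43/75 ∈ [9/16, 3/4) → index 2
j=3: u_3=58/75 ∈ [3/4, 15/16) → index 3
j=4: u_4=73/75 ∈ [15/16, 1) → index 4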